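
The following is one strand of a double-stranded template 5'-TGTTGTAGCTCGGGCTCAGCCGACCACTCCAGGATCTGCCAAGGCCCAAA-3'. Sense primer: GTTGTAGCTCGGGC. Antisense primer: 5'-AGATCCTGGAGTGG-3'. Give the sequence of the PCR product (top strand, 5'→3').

5'-GTTGTAGCTCGGGCTCAGCCGACCACTCCAGGATCT-3'

Forward primer GTTGTAGCTCGGGC is found on the top strand at positions 2–15.
Taking the reverse complement of AGATCCTGGAGTGG gives CCACTCCAGGATCT, found at positions 24–37 on the template; the primer anneals here to the top strand with its 3' end pointing upstream.
The product is the template from position 2 through 37 (36 bp).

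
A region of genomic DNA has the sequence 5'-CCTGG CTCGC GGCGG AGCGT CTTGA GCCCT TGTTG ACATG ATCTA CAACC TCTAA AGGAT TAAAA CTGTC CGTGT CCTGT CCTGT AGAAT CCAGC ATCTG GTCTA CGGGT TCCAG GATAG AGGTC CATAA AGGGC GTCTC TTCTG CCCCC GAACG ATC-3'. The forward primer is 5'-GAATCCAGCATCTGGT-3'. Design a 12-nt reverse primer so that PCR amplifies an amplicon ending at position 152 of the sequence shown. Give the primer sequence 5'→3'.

The forward primer binds at positions 87–102; the product's 3' end on the top strand is position 152.
The reverse primer anneals to the top strand over positions 141–152, i.e. to TTCTGCCCCCGA.
Its sequence written 5'→3' is the reverse complement: TCGGGGGCAGAA.

5'-TCGGGGGCAGAA-3'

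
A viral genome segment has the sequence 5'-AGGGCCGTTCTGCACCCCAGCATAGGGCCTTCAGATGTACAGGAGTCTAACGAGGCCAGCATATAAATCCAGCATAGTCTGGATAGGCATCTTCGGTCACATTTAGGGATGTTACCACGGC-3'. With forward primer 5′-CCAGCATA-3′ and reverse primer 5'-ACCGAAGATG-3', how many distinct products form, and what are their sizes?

Three products: 81 bp, 42 bp, 29 bp

The forward primer CCAGCATA matches the top strand at positions 17–24, 56–63, 69–76.
The reverse primer's reverse complement is CATCTTCGGT, matching at positions 88–97.
Each forward site pairs with the reverse site to give a product ending at position 97: sizes 81, 42, 29 bp.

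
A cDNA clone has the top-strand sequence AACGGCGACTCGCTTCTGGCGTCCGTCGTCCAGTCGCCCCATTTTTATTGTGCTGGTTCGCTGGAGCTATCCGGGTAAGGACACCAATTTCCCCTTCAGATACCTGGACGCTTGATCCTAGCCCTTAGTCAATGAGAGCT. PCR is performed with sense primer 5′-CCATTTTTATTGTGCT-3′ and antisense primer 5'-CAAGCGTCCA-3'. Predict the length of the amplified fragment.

76 bp

Forward primer CCATTTTTATTGTGCT is found on the top strand at positions 39–54.
Reverse complement of the reverse primer: TGGACGCTTG. This occurs on the top strand at positions 105–114.
The product runs from position 39 to position 114, so its length is 114 − 39 + 1 = 76 bp.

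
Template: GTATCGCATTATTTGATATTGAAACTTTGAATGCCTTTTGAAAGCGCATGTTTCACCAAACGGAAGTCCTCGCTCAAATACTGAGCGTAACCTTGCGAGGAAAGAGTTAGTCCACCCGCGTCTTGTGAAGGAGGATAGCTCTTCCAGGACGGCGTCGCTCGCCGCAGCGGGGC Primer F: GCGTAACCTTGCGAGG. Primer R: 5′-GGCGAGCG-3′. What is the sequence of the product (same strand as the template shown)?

Forward primer GCGTAACCTTGCGAGG is found on the top strand at positions 85–100.
Taking the reverse complement of GGCGAGCG gives CGCTCGCC, found at positions 156–163 on the template; the primer anneals here to the top strand with its 3' end pointing upstream.
The product is the template from position 85 through 163 (79 bp).

5'-GCGTAACCTTGCGAGGAAAGAGTTAGTCCACCCGCGTCTTGTGAAGGAGGATAGCTCTTCCAGGACGGCGTCGCTCGCC-3'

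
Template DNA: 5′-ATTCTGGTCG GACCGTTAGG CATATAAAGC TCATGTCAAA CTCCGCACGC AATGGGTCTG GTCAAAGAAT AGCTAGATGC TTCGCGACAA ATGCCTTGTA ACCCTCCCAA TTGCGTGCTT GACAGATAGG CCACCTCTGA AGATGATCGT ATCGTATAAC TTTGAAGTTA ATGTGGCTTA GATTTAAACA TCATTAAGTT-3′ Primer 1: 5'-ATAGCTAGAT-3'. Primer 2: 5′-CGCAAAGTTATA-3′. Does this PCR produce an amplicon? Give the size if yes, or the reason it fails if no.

No product — primer 2 has no binding site in the template.

Primer 2 (CGCAAAGTTATA) does not match the top strand, and its reverse complement TATAACTTTGCG does not match either.
With no annealing site for primer 2, no amplification occurs.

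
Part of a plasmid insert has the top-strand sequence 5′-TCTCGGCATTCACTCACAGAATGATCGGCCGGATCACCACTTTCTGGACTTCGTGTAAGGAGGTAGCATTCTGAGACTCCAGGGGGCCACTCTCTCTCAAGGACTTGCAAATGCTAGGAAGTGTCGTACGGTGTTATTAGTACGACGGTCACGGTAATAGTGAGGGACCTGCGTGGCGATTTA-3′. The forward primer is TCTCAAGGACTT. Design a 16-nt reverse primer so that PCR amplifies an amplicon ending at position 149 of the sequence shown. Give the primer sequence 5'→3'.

The forward primer binds at positions 95–106; the product's 3' end on the top strand is position 149.
The reverse primer anneals to the top strand over positions 134–149, i.e. to TTATTAGTACGACGGT.
Its sequence written 5'→3' is the reverse complement: ACCGTCGTACTAATAA.

5'-ACCGTCGTACTAATAA-3'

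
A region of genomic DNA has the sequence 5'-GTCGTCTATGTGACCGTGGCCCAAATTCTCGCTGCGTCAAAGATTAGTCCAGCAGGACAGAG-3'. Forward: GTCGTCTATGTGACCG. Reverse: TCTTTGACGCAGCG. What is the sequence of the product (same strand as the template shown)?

5'-GTCGTCTATGTGACCGTGGCCCAAATTCTCGCTGCGTCAAAGA-3'

Scanning the template, GTCGTCTATGTGACCG occurs at positions 1–16; this primer anneals to the bottom strand there with its 3' end pointing downstream.
The reverse primer's reverse complement is CGCTGCGTCAAAGA, which matches the template at positions 30–43.
The product is the template from position 1 through 43 (43 bp).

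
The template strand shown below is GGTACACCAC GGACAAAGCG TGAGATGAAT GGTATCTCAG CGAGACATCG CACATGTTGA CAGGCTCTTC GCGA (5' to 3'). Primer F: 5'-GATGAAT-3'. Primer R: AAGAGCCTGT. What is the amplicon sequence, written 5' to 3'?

5'-GATGAATGGTATCTCAGCGAGACATCGCACATGTTGACAGGCTCTT-3'

Scanning the template, GATGAAT occurs at positions 24–30; this primer anneals to the bottom strand there with its 3' end pointing downstream.
Taking the reverse complement of AAGAGCCTGT gives ACAGGCTCTT, found at positions 60–69 on the template; the primer anneals here to the top strand with its 3' end pointing upstream.
The product is the template from position 24 through 69 (46 bp).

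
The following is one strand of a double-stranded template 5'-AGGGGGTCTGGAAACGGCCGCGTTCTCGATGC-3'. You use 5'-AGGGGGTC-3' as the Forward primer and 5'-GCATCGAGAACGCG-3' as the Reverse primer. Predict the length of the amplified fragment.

32 bp

The forward primer matches the template at positions 1–8.
Reverse complement of the reverse primer: CGCGTTCTCGATGC. This occurs on the top strand at positions 19–32.
Product length = (reverse-primer end) − (forward-primer start) + 1 = 32 − 1 + 1 = 32 bp.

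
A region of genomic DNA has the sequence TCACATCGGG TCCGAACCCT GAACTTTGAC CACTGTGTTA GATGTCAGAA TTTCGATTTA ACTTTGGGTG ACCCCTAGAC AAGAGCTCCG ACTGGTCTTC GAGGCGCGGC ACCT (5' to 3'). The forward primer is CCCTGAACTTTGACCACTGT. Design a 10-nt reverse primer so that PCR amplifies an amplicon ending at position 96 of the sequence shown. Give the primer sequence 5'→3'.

The forward primer binds at positions 17–36; the product's 3' end on the top strand is position 96.
The reverse primer anneals to the top strand over positions 87–96, i.e. to TCCGACTGGT.
Its sequence written 5'→3' is the reverse complement: ACCAGTCGGA.

5'-ACCAGTCGGA-3'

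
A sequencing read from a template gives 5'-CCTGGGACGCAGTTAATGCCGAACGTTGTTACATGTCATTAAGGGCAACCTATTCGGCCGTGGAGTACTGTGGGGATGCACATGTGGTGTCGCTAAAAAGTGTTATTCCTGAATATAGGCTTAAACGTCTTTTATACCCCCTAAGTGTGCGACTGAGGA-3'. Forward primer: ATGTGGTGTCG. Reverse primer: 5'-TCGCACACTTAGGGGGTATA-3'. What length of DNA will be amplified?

Scanning the template, ATGTGGTGTCG occurs at positions 82–92; this primer anneals to the bottom strand there with its 3' end pointing downstream.
Taking the reverse complement of TCGCACACTTAGGGGGTATA gives TATACCCCCTAAGTGTGCGA, found at positions 133–152 on the template; the primer anneals here to the top strand with its 3' end pointing upstream.
Product length = (reverse-primer end) − (forward-primer start) + 1 = 152 − 82 + 1 = 71 bp.

71 bp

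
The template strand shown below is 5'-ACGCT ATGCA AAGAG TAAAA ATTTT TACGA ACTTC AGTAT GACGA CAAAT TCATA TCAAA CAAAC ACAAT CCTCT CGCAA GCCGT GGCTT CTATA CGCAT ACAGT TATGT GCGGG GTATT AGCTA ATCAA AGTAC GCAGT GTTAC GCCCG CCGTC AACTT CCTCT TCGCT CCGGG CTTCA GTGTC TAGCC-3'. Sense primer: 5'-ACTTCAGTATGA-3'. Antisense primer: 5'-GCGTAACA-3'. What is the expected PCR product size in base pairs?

117 bp

The forward primer matches the template at positions 31–42.
Taking the reverse complement of GCGTAACA gives TGTTACGC, found at positions 140–147 on the template; the primer anneals here to the top strand with its 3' end pointing upstream.
Amplicon spans positions 31–147: 117 bp.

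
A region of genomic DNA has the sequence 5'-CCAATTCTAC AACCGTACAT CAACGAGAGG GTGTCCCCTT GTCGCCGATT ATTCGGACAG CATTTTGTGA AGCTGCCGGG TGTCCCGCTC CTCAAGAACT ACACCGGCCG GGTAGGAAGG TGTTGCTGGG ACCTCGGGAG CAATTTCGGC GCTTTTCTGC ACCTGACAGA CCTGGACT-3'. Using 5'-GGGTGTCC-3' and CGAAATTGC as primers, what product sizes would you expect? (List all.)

120 bp, 71 bp

The forward primer GGGTGTCC matches the top strand at positions 29–36, 78–85.
The reverse primer's reverse complement is GCAATTTCG, matching at positions 140–148.
Each forward site pairs with the reverse site to give a product ending at position 148: sizes 120, 71 bp.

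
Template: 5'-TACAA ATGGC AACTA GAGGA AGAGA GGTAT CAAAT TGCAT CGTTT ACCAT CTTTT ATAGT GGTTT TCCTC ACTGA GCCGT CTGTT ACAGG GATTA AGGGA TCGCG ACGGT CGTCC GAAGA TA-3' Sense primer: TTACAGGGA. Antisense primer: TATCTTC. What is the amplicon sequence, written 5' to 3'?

Forward primer TTACAGGGA is found on the top strand at positions 84–92.
The reverse primer's reverse complement is GAAGATA, which matches the template at positions 116–122.
The product is the template from position 84 through 122 (39 bp).

5'-TTACAGGGATTAAGGGATCGCGACGGTCGTCCGAAGATA-3'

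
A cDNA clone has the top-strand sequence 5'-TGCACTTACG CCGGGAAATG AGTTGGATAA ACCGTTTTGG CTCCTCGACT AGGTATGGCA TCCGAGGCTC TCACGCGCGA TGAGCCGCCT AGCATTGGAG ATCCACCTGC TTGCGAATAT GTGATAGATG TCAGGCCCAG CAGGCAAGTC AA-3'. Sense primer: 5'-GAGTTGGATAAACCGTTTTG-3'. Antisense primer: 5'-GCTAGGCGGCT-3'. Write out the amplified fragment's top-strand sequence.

5'-GAGTTGGATAAACCGTTTTGGCTCCTCGACTAGGTATGGCATCCGAGGCTCTCACGCGCGATGAGCCGCCTAGC-3'

Forward primer GAGTTGGATAAACCGTTTTG is found on the top strand at positions 20–39.
Taking the reverse complement of GCTAGGCGGCT gives AGCCGCCTAGC, found at positions 83–93 on the template; the primer anneals here to the top strand with its 3' end pointing upstream.
The product is the template from position 20 through 93 (74 bp).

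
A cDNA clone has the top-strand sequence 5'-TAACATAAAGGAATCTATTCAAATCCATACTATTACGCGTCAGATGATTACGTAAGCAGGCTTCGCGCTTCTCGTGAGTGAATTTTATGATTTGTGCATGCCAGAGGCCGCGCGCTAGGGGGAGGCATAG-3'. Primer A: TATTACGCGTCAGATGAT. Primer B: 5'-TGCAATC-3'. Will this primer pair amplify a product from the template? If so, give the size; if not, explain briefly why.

No product — primer B has no binding site in the template.

Primer B (TGCAATC) does not match the top strand, and its reverse complement GATTGCA does not match either.
With no annealing site for primer B, no amplification occurs.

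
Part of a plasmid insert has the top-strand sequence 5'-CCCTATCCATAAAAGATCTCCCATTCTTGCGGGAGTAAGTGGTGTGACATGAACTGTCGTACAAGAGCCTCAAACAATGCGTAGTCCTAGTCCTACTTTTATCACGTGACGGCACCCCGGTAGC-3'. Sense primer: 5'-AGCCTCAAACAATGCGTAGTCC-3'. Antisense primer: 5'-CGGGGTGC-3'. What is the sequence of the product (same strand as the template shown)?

Scanning the template, AGCCTCAAACAATGCGTAGTCC occurs at positions 66–87; this primer anneals to the bottom strand there with its 3' end pointing downstream.
The reverse primer's reverse complement is GCACCCCG, which matches the template at positions 112–119.
The product is the template from position 66 through 119 (54 bp).

5'-AGCCTCAAACAATGCGTAGTCCTAGTCCTACTTTTATCACGTGACGGCACCCCG-3'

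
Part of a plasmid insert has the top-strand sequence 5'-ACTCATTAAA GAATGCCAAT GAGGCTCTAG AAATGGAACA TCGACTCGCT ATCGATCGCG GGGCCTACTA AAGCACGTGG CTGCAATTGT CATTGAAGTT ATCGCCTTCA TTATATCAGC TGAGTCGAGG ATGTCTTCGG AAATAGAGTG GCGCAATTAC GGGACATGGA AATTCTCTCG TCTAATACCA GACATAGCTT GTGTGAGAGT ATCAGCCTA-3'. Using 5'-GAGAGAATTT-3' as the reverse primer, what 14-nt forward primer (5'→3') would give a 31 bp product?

5'-TGGCGCAATTACGG-3'

The reverse primer's reverse complement AAATTCTCTC matches the template at positions 170–179, so the product ends at position 179.
A 31 bp product then starts at position 179 − 31 + 1 = 149.
The forward primer is identical to the top strand there: TGGCGCAATTACGG.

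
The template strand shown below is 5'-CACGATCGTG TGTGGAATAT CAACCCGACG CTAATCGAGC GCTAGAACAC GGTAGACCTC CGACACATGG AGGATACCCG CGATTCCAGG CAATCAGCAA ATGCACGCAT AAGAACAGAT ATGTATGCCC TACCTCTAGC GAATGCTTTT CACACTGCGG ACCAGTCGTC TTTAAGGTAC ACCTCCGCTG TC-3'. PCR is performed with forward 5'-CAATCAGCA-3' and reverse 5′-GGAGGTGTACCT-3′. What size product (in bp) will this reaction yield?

The forward primer matches the template at positions 91–99.
Reverse complement of the reverse primer: AGGTACACCTCC. This occurs on the top strand at positions 175–186.
Amplicon spans positions 91–186: 96 bp.

96 bp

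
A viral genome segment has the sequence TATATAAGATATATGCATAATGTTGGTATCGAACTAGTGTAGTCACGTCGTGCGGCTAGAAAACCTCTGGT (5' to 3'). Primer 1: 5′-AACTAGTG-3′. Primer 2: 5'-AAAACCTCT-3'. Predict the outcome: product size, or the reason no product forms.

No product — both primers anneal to the same strand and extend in the same direction.

Primer 1 (AACTAGTG) matches the top strand at positions 32–39 (3' end points downstream).
Primer 2 (AAAACCTCT) also matches the top strand directly, at positions 60–68 — its reverse complement AGAGGTTTT is not present.
Both primers anneal to the bottom strand with 3' ends pointing the same way, so neither can prime synthesis back toward the other.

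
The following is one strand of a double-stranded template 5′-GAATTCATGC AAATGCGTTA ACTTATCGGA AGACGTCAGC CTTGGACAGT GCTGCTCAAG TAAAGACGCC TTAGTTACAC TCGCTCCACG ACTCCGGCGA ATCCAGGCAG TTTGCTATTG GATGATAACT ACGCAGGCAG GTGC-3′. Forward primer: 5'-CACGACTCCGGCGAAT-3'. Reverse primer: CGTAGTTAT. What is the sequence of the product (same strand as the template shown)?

Scanning the template, CACGACTCCGGCGAAT occurs at positions 87–102; this primer anneals to the bottom strand there with its 3' end pointing downstream.
The reverse primer's reverse complement is ATAACTACG, which matches the template at positions 125–133.
The product is the template from position 87 through 133 (47 bp).

5'-CACGACTCCGGCGAATCCAGGCAGTTTGCTATTGGATGATAACTACG-3'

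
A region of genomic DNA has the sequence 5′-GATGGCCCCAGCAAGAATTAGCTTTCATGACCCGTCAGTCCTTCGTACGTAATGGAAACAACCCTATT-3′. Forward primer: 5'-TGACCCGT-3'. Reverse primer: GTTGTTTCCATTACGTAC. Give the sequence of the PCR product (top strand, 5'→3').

5'-TGACCCGTCAGTCCTTCGTACGTAATGGAAACAAC-3'

Scanning the template, TGACCCGT occurs at positions 28–35; this primer anneals to the bottom strand there with its 3' end pointing downstream.
Reverse complement of the reverse primer: GTACGTAATGGAAACAAC. This occurs on the top strand at positions 45–62.
The product is the template from position 28 through 62 (35 bp).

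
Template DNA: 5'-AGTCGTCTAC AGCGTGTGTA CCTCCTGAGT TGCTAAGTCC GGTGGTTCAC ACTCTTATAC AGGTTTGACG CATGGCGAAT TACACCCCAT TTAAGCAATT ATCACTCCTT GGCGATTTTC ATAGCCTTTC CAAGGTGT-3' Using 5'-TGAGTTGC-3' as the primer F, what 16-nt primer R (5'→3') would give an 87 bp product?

The forward primer binds at positions 26–33, so an 87 bp product ends at position 26 + 87 − 1 = 112.
The reverse primer anneals to the top strand over positions 97–112, i.e. to AATTATCACTCCTTGG.
Its sequence written 5'→3' is the reverse complement: CCAAGGAGTGATAATT.

5'-CCAAGGAGTGATAATT-3'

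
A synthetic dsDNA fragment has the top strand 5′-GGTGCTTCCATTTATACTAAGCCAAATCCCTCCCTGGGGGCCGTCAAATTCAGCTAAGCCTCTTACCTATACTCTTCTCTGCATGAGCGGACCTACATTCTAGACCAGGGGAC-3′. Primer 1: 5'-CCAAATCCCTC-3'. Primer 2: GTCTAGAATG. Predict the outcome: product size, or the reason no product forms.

Primer 1 (CCAAATCCCTC) matches the top strand at positions 22–32; it acts as a forward primer.
Primer 2's reverse complement is CATTCTAGAC, matching the top strand at positions 96–105; it acts as a reverse primer.
The 3' ends face each other across positions 22–105, giving an 84 bp product.

Yes — an 84 bp product.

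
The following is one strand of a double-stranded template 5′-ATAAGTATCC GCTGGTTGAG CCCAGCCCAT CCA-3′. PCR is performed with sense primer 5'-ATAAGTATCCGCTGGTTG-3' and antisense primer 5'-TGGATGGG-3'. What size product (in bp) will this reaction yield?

Scanning the template, ATAAGTATCCGCTGGTTG occurs at positions 1–18; this primer anneals to the bottom strand there with its 3' end pointing downstream.
Taking the reverse complement of TGGATGGG gives CCCATCCA, found at positions 26–33 on the template; the primer anneals here to the top strand with its 3' end pointing upstream.
Product length = (reverse-primer end) − (forward-primer start) + 1 = 33 − 1 + 1 = 33 bp.

33 bp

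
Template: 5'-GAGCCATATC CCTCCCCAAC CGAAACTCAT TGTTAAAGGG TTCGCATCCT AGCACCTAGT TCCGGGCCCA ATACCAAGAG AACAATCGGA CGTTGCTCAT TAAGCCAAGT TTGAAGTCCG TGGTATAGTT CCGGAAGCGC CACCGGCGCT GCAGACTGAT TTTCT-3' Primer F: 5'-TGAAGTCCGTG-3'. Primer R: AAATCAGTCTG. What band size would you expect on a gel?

51 bp

The forward primer matches the template at positions 112–122.
Taking the reverse complement of AAATCAGTCTG gives CAGACTGATTT, found at positions 152–162 on the template; the primer anneals here to the top strand with its 3' end pointing upstream.
Product length = (reverse-primer end) − (forward-primer start) + 1 = 162 − 112 + 1 = 51 bp.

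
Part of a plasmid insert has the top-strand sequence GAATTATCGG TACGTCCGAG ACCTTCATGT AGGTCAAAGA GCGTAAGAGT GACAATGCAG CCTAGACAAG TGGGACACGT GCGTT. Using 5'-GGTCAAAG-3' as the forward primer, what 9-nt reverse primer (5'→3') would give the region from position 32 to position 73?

5'-CCACTTGTC-3'

The product's 3' end on the top strand is position 73.
The reverse primer anneals to the top strand over positions 65–73, i.e. to GACAAGTGG.
Its sequence written 5'→3' is the reverse complement: CCACTTGTC.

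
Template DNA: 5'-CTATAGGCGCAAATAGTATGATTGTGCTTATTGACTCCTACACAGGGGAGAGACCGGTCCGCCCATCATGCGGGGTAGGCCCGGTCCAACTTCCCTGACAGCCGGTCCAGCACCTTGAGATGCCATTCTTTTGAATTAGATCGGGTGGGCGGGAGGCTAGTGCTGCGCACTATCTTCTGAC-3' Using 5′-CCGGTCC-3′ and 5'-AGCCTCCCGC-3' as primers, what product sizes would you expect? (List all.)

The forward primer CCGGTCC matches the top strand at positions 54–60, 81–87, 102–108.
The reverse primer's reverse complement is GCGGGAGGCT, matching at positions 149–158.
Each forward site pairs with the reverse site to give a product ending at position 158: sizes 105, 78, 57 bp.

105 bp, 78 bp, 57 bp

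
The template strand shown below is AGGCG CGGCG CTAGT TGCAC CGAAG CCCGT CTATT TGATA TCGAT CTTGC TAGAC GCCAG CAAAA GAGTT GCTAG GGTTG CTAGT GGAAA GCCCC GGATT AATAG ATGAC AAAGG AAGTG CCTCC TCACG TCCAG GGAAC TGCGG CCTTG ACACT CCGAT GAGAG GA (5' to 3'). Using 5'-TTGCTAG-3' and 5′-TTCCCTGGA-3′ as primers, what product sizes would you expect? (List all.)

93 bp, 71 bp, 62 bp

The forward primer TTGCTAG matches the top strand at positions 47–53, 69–75, 78–84.
The reverse primer's reverse complement is TCCAGGGAA, matching at positions 131–139.
Each forward site pairs with the reverse site to give a product ending at position 139: sizes 93, 71, 62 bp.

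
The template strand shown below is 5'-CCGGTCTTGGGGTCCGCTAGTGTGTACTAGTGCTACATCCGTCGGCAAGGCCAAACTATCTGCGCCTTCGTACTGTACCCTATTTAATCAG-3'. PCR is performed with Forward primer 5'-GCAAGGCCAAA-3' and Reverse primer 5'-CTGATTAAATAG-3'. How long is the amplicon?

47 bp

Scanning the template, GCAAGGCCAAA occurs at positions 45–55; this primer anneals to the bottom strand there with its 3' end pointing downstream.
Reverse complement of the reverse primer: CTATTTAATCAG. This occurs on the top strand at positions 80–91.
Amplicon spans positions 45–91: 47 bp.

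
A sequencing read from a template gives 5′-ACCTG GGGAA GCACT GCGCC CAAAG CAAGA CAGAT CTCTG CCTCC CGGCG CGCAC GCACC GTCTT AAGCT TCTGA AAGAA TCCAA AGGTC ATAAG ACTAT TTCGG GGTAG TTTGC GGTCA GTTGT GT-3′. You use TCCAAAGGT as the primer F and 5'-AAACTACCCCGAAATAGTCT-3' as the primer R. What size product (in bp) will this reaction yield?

The forward primer matches the template at positions 81–89.
Taking the reverse complement of AAACTACCCCGAAATAGTCT gives AGACTATTTCGGGGTAGTTT, found at positions 94–113 on the template; the primer anneals here to the top strand with its 3' end pointing upstream.
Amplicon spans positions 81–113: 33 bp.

33 bp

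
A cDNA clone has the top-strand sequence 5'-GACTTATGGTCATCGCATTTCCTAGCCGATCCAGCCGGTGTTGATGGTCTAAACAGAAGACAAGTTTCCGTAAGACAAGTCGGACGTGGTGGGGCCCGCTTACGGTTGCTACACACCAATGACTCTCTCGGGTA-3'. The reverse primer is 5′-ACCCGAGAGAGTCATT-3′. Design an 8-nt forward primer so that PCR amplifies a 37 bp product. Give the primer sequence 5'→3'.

5'-CGCTTACG-3'

The reverse primer's reverse complement AATGACTCTCTCGGGT matches the template at positions 118–133, so the product ends at position 133.
A 37 bp product then starts at position 133 − 37 + 1 = 97.
The forward primer is identical to the top strand there: CGCTTACG.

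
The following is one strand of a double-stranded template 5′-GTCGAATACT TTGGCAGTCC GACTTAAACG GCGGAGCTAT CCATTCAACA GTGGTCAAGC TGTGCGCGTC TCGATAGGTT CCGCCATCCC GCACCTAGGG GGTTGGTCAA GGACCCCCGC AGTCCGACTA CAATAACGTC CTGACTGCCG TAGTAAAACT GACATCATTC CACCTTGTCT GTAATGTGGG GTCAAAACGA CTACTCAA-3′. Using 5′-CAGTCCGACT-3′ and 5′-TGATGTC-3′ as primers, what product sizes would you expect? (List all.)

153 bp, 48 bp

The forward primer CAGTCCGACT matches the top strand at positions 15–24, 120–129.
The reverse primer's reverse complement is GACATCA, matching at positions 161–167.
Each forward site pairs with the reverse site to give a product ending at position 167: sizes 153, 48 bp.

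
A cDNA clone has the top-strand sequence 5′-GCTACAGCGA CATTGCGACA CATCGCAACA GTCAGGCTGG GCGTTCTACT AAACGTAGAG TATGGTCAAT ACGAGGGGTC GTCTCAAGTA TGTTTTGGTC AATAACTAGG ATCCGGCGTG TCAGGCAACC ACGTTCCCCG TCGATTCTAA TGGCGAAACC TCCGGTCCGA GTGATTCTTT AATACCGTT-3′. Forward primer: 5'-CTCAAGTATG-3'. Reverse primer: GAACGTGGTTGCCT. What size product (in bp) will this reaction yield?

54 bp

The forward primer matches the template at positions 83–92.
The reverse primer's reverse complement is AGGCAACCACGTTC, which matches the template at positions 123–136.
Product length = (reverse-primer end) − (forward-primer start) + 1 = 136 − 83 + 1 = 54 bp.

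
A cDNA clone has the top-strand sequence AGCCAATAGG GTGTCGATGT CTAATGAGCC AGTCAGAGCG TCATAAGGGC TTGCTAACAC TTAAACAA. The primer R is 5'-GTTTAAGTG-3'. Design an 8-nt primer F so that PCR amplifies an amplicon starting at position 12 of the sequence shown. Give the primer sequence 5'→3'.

5'-TGTCGATG-3'

The reverse primer's reverse complement CACTTAAAC matches the template at positions 58–66; the product starts at position 12.
The forward primer is identical to the top strand over positions 12–19: TGTCGATG.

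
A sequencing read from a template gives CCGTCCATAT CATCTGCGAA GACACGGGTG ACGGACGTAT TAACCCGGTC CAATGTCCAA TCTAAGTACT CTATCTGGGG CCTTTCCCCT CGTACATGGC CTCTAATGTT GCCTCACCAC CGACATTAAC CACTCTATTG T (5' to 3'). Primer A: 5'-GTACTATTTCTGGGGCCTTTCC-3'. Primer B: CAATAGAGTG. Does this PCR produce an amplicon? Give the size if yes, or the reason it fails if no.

No product — primer A has no binding site in the template.

Primer A (GTACTATTTCTGGGGCCTTTCC) does not match the top strand, and its reverse complement GGAAAGGCCCCAGAAATAGTAC does not match either.
With no annealing site for primer A, no amplification occurs.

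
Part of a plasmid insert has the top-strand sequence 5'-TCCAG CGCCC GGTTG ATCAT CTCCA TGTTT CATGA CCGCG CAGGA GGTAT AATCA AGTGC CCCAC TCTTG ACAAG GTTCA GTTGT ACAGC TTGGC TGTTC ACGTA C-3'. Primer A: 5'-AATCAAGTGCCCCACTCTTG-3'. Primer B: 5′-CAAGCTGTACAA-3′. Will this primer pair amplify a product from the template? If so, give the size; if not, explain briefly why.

Primer A (AATCAAGTGCCCCACTCTTG) matches the top strand at positions 51–70; it acts as a forward primer.
Primer B's reverse complement is TTGTACAGCTTG, matching the top strand at positions 82–93; it acts as a reverse primer.
The 3' ends face each other across positions 51–93, giving a 43 bp product.

Yes — a 43 bp product.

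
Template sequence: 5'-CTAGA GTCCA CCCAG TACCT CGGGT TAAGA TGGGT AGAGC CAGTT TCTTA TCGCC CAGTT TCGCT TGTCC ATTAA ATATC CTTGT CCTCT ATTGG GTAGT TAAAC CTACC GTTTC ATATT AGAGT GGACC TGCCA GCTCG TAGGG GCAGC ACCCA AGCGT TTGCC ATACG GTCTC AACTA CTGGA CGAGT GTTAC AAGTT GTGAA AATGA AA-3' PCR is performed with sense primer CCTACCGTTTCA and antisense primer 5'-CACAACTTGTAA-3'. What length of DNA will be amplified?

Scanning the template, CCTACCGTTTCA occurs at positions 105–116; this primer anneals to the bottom strand there with its 3' end pointing downstream.
The reverse primer's reverse complement is TTACAAGTTGTG, which matches the template at positions 192–203.
Amplicon spans positions 105–203: 99 bp.

99 bp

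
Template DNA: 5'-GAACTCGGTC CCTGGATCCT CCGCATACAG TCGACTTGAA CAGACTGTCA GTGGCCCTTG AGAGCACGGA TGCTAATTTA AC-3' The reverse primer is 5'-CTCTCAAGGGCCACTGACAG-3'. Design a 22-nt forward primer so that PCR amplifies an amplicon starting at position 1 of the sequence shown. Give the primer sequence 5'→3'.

The reverse primer's reverse complement CTGTCAGTGGCCCTTGAGAG matches the template at positions 45–64; the product starts at position 1.
The forward primer is identical to the top strand over positions 1–22: GAACTCGGTCCCTGGATCCTCC.

5'-GAACTCGGTCCCTGGATCCTCC-3'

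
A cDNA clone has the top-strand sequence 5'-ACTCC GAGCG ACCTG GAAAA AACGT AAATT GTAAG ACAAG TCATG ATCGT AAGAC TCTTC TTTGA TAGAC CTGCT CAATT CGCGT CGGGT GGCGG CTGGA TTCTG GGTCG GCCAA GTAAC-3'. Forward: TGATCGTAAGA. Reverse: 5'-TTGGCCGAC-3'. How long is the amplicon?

Forward primer TGATCGTAAGA is found on the top strand at positions 44–54.
Reverse complement of the reverse primer: GTCGGCCAA. This occurs on the top strand at positions 107–115.
Product length = (reverse-primer end) − (forward-primer start) + 1 = 115 − 44 + 1 = 72 bp.

72 bp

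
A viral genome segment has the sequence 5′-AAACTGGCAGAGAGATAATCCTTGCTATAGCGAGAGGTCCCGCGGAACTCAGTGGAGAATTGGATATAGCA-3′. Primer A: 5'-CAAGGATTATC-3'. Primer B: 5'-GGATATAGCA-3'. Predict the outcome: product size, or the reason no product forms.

No product — the primers' 3' ends point away from each other.

Primer A (CAAGGATTATC) has reverse complement GATAATCCTTG, which matches the top strand at positions 14–24; primer A anneals to the top strand there with its 3' end pointing upstream toward position 14.
Primer B (GGATATAGCA) matches the top strand directly at positions 62–71; it anneals to the bottom strand with its 3' end pointing downstream toward position 71.
The 3' ends diverge (primer A extends toward position 1, primer B toward position 71), so the primers never converge on a shared product.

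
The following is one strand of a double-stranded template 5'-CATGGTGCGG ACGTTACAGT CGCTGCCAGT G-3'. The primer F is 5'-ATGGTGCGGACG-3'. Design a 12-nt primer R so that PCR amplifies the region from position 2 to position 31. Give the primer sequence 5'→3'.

The product's 3' end on the top strand is position 31.
The reverse primer anneals to the top strand over positions 20–31, i.e. to TCGCTGCCAGTG.
Its sequence written 5'→3' is the reverse complement: CACTGGCAGCGA.

5'-CACTGGCAGCGA-3'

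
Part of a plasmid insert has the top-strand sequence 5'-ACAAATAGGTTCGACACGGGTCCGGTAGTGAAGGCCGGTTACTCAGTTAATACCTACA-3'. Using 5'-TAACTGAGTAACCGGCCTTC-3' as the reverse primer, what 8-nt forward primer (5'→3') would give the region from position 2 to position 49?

The reverse primer's reverse complement GAAGGCCGGTTACTCAGTTA matches the template at positions 30–49; the product starts at position 2.
The forward primer is identical to the top strand over positions 2–9: CAAATAGG.

5'-CAAATAGG-3'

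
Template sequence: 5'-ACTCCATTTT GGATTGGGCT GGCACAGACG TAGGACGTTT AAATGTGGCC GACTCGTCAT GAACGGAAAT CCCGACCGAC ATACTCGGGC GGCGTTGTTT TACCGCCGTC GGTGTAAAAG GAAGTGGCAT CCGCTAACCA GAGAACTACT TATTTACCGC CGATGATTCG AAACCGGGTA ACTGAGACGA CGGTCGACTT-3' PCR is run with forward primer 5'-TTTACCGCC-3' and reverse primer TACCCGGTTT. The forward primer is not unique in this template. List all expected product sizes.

The forward primer TTTACCGCC matches the top strand at positions 99–107, 153–161.
The reverse primer's reverse complement is AAACCGGGTA, matching at positions 171–180.
Each forward site pairs with the reverse site to give a product ending at position 180: sizes 82, 28 bp.

82 bp, 28 bp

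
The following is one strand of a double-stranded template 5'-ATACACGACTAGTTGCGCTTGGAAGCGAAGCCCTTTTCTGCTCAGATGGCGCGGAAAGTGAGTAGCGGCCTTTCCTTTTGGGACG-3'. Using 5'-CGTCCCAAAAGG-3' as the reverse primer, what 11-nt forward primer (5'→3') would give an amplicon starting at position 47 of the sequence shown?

The reverse primer's reverse complement CCTTTTGGGACG matches the template at positions 74–85; the product starts at position 47.
The forward primer is identical to the top strand over positions 47–57: TGGCGCGGAAA.

5'-TGGCGCGGAAA-3'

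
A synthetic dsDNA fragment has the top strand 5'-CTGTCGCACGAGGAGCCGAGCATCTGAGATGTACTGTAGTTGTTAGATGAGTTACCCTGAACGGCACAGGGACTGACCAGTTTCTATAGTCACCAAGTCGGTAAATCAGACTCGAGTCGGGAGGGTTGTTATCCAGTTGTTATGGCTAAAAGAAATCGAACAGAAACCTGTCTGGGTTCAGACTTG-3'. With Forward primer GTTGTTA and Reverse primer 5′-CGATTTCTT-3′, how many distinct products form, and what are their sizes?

Three products: 120 bp, 34 bp, 23 bp

The forward primer GTTGTTA matches the top strand at positions 39–45, 125–131, 136–142.
The reverse primer's reverse complement is AAGAAATCG, matching at positions 150–158.
Each forward site pairs with the reverse site to give a product ending at position 158: sizes 120, 34, 23 bp.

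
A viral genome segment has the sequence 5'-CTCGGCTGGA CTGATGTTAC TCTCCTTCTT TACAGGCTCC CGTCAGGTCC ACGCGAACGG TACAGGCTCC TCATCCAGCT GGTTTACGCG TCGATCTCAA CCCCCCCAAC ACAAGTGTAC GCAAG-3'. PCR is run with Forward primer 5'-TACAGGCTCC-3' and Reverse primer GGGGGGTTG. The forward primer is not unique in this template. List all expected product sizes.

The forward primer TACAGGCTCC matches the top strand at positions 31–40, 61–70.
The reverse primer's reverse complement is CAACCCCCC, matching at positions 98–106.
Each forward site pairs with the reverse site to give a product ending at position 106: sizes 76, 46 bp.

76 bp, 46 bp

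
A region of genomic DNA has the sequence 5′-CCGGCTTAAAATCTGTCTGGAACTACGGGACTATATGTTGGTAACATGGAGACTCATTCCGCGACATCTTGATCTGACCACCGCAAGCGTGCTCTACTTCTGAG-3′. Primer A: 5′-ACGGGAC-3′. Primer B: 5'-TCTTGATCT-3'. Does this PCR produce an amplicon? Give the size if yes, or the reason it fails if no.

No product — both primers anneal to the same strand and extend in the same direction.

Primer A (ACGGGAC) matches the top strand at positions 25–31 (3' end points downstream).
Primer B (TCTTGATCT) also matches the top strand directly, at positions 67–75 — its reverse complement AGATCAAGA is not present.
Both primers anneal to the bottom strand with 3' ends pointing the same way, so neither can prime synthesis back toward the other.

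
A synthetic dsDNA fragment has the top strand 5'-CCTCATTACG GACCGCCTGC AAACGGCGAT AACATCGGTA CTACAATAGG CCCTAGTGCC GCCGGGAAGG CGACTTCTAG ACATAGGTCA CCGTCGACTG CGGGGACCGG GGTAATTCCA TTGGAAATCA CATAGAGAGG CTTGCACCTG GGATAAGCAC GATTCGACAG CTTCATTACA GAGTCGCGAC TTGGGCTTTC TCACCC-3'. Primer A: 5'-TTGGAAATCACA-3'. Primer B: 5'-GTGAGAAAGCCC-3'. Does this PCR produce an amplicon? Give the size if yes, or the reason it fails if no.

Yes — an 84 bp product.

Primer A (TTGGAAATCACA) matches the top strand at positions 121–132; it acts as a forward primer.
Primer B's reverse complement is GGGCTTTCTCAC, matching the top strand at positions 193–204; it acts as a reverse primer.
The 3' ends face each other across positions 121–204, giving an 84 bp product.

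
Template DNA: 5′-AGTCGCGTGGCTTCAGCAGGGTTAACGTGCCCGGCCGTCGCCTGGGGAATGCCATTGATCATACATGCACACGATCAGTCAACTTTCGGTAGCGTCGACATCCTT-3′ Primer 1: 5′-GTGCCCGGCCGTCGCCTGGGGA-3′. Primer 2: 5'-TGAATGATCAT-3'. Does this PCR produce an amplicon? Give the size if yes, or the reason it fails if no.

Primer 2 (TGAATGATCAT) does not match the top strand, and its reverse complement ATGATCATTCA does not match either.
With no annealing site for primer 2, no amplification occurs.

No product — primer 2 has no binding site in the template.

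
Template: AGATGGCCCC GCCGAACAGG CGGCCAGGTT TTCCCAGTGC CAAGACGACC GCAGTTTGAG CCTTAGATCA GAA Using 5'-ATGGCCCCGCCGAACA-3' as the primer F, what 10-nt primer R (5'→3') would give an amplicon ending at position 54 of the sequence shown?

5'-CTGCGGTCGT-3'

The forward primer binds at positions 3–18; the product's 3' end on the top strand is position 54.
The reverse primer anneals to the top strand over positions 45–54, i.e. to ACGACCGCAG.
Its sequence written 5'→3' is the reverse complement: CTGCGGTCGT.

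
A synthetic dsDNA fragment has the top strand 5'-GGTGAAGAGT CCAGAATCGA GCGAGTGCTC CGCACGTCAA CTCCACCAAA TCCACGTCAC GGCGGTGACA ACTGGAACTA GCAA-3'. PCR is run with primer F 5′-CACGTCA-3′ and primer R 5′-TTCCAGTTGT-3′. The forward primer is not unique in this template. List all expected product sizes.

45 bp, 25 bp

The forward primer CACGTCA matches the top strand at positions 33–39, 53–59.
The reverse primer's reverse complement is ACAACTGGAA, matching at positions 68–77.
Each forward site pairs with the reverse site to give a product ending at position 77: sizes 45, 25 bp.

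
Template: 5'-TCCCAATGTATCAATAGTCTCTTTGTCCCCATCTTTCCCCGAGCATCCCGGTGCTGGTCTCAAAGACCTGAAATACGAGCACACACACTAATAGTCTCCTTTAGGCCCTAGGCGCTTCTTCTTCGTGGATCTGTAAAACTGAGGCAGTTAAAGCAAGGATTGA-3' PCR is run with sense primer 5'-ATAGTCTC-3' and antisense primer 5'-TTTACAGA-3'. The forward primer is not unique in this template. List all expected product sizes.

The forward primer ATAGTCTC matches the top strand at positions 14–21, 91–98.
The reverse primer's reverse complement is TCTGTAAA, matching at positions 130–137.
Each forward site pairs with the reverse site to give a product ending at position 137: sizes 124, 47 bp.

124 bp, 47 bp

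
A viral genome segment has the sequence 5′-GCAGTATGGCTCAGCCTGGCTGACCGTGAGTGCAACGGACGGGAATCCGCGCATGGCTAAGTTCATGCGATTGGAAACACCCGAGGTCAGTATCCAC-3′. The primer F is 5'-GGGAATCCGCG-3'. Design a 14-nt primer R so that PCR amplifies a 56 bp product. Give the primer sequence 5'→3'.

5'-TGGATACTGACCTC-3'

The forward primer binds at positions 41–51, so a 56 bp product ends at position 41 + 56 − 1 = 96.
The reverse primer anneals to the top strand over positions 83–96, i.e. to GAGGTCAGTATCCA.
Its sequence written 5'→3' is the reverse complement: TGGATACTGACCTC.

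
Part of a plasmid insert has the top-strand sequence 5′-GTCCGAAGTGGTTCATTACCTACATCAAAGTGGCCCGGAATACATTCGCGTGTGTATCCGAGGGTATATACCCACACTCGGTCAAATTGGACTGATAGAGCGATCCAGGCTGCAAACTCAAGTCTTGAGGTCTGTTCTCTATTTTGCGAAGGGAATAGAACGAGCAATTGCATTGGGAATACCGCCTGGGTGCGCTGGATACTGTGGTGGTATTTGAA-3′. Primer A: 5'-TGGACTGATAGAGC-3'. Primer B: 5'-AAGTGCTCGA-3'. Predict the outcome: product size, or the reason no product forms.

No product — primer B has no binding site in the template.

Primer B (AAGTGCTCGA) does not match the top strand, and its reverse complement TCGAGCACTT does not match either.
With no annealing site for primer B, no amplification occurs.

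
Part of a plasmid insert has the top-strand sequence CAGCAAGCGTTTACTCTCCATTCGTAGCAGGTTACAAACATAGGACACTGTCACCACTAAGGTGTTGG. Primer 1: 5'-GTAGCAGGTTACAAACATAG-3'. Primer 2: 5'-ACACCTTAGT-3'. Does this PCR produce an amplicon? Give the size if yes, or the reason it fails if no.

Yes — a 42 bp product.

Primer 1 (GTAGCAGGTTACAAACATAG) matches the top strand at positions 24–43; it acts as a forward primer.
Primer 2's reverse complement is ACTAAGGTGT, matching the top strand at positions 56–65; it acts as a reverse primer.
The 3' ends face each other across positions 24–65, giving a 42 bp product.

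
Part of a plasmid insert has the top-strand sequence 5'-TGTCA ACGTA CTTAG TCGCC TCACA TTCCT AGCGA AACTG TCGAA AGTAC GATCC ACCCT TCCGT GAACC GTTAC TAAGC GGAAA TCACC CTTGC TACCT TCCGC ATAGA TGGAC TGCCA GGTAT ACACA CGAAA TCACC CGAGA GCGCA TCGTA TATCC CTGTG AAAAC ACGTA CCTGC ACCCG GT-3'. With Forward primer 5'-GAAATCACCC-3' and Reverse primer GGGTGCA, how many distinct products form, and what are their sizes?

Two products: 103 bp, 53 bp

The forward primer GAAATCACCC matches the top strand at positions 82–91, 132–141.
The reverse primer's reverse complement is TGCACCC, matching at positions 178–184.
Each forward site pairs with the reverse site to give a product ending at position 184: sizes 103, 53 bp.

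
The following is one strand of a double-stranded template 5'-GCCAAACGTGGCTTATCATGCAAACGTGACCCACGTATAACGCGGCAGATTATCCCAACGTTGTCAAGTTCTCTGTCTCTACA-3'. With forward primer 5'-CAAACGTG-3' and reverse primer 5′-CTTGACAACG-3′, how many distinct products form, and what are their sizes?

The forward primer CAAACGTG matches the top strand at positions 3–10, 21–28.
The reverse primer's reverse complement is CGTTGTCAAG, matching at positions 59–68.
Each forward site pairs with the reverse site to give a product ending at position 68: sizes 66, 48 bp.

Two products: 66 bp, 48 bp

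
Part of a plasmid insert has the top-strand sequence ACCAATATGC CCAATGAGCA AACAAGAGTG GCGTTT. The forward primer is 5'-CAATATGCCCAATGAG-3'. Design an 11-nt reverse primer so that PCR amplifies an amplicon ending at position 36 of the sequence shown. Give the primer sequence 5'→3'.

5'-AAACGCCACTC-3'

The forward primer binds at positions 3–18; the product's 3' end on the top strand is position 36.
The reverse primer anneals to the top strand over positions 26–36, i.e. to GAGTGGCGTTT.
Its sequence written 5'→3' is the reverse complement: AAACGCCACTC.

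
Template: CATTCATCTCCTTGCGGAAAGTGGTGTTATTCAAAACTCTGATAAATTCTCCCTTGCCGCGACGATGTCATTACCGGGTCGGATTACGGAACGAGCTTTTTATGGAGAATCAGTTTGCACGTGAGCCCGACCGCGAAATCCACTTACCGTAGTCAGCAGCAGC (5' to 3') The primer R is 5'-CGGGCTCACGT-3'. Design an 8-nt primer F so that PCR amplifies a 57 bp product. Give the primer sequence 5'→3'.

5'-ACCGGGTC-3'

The reverse primer's reverse complement ACGTGAGCCCG matches the template at positions 119–129, so the product ends at position 129.
A 57 bp product then starts at position 129 − 57 + 1 = 73.
The forward primer is identical to the top strand there: ACCGGGTC.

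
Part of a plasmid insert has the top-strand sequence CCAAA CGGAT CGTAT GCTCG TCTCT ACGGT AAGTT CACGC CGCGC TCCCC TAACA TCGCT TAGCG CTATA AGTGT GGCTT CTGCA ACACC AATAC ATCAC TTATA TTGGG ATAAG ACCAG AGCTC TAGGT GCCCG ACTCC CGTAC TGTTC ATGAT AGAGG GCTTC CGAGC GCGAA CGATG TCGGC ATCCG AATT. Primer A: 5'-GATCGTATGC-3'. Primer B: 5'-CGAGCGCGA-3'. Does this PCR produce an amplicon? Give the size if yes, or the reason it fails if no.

Primer A (GATCGTATGC) matches the top strand at positions 8–17 (3' end points downstream).
Primer B (CGAGCGCGA) also matches the top strand directly, at positions 166–174 — its reverse complement TCGCGCTCG is not present.
Both primers anneal to the bottom strand with 3' ends pointing the same way, so neither can prime synthesis back toward the other.

No product — both primers anneal to the same strand and extend in the same direction.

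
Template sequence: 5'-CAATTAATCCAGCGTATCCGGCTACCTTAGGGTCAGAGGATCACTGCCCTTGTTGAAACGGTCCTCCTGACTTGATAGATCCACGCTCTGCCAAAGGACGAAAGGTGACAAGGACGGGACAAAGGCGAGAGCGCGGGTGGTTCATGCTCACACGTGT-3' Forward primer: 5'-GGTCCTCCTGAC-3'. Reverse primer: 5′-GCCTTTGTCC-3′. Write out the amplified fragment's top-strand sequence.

The forward primer matches the template at positions 60–71.
The reverse primer's reverse complement is GGACAAAGGC, which matches the template at positions 117–126.
The product is the template from position 60 through 126 (67 bp).

5'-GGTCCTCCTGACTTGATAGATCCACGCTCTGCCAAAGGACGAAAGGTGACAAGGACGGGACAAAGGC-3'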